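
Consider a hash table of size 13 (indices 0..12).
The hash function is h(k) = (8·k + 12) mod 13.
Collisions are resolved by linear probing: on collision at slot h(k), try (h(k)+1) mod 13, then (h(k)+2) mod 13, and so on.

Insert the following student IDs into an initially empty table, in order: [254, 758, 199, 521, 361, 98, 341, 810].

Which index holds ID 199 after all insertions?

6

254 hashes to 3; slot 3 is free => place at 3.
758 hashes to 5; slot 5 is free => place at 5.
199 hashes to 5; 5 taken => place at 6.
521 hashes to 7; slot 7 is free => place at 7.
361 hashes to 1; slot 1 is free => place at 1.
98 hashes to 3; 3 taken => place at 4.
341 hashes to 10; slot 10 is free => place at 10.
810 hashes to 5; 5,6,7 taken => place at 8.
Table: [., 361, ., 254, 98, 758, 199, 521, 810, ., 341, ., .]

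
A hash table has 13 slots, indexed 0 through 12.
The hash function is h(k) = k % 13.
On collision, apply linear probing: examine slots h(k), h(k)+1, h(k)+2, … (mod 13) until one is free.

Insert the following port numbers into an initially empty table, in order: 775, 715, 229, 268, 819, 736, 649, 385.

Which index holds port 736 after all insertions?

775: h=8 → slot 8
715: h=0 → slot 0
229: h=8, probe 8,9 → slot 9
268: h=8, probe 8,9,10 → slot 10
819: h=0, probe 0,1 → slot 1
736: h=8, probe 8,9,10,11 → slot 11
649: h=12 → slot 12
385: h=8, probe 8,9,10,11,12,0,1,2 → slot 2
Table: [715, 819, 385, —, —, —, —, —, 775, 229, 268, 736, 649]

11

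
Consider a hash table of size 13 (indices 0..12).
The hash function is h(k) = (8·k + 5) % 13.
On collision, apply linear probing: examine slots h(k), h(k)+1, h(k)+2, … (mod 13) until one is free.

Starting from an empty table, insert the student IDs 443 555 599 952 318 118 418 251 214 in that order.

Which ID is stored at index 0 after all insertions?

Insert 443: h=0, slot 0 empty → index 0.
Insert 555: h=12, slot 12 empty → index 12.
Insert 599: h=0, slot 0 occupied → index 1.
Insert 952: h=3, slot 3 empty → index 3.
Insert 318: h=1, slot 1 occupied → index 2.
Insert 118: h=0, slots 0,1,2,3 occupied → index 4.
Insert 418: h=8, slot 8 empty → index 8.
Insert 251: h=11, slot 11 empty → index 11.
Insert 214: h=1, slots 1,2,3,4 occupied → index 5.
Table: [443, 599, 318, 952, 118, 214, -, -, 418, -, -, 251, 555]

443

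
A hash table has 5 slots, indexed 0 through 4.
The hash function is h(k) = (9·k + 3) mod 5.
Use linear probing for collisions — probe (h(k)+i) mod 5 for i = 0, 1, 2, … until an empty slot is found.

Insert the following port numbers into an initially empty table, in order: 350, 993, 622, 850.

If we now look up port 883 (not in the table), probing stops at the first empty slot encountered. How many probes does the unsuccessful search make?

350 hashes to 3; slot 3 is free → place at 3.
993 hashes to 0; slot 0 is free → place at 0.
622 hashes to 1; slot 1 is free → place at 1.
850 hashes to 3; 3 taken → place at 4.
Table: [993, 622, ., 350, 850]
Lookup 883: h=0, probe 0,1,2 → slot 2 empty, not found.

3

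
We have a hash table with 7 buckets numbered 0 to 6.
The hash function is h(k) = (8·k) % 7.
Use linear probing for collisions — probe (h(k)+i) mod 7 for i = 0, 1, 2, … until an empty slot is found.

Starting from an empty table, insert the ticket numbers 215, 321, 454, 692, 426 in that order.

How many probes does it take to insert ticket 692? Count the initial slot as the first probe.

3

215 hashes to 5; slot 5 is free -> place at 5.
321 hashes to 6; slot 6 is free -> place at 6.
454 hashes to 6; 6 taken -> place at 0.
692 hashes to 6; 6,0 taken -> place at 1.
426 hashes to 6; 6,0,1 taken -> place at 2.
Table: [454, 692, 426, _, _, 215, 321]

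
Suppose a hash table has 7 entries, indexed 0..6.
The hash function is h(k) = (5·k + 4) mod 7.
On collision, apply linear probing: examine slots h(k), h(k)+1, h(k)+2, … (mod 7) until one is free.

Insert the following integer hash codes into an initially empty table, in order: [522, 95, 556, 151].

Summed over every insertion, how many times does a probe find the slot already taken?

522 hashes to 3; slot 3 is free -> place at 3.
95 hashes to 3; 3 taken -> place at 4.
556 hashes to 5; slot 5 is free -> place at 5.
151 hashes to 3; 3,4,5 taken -> place at 6.
Table: [-, -, -, 522, 95, 556, 151]

4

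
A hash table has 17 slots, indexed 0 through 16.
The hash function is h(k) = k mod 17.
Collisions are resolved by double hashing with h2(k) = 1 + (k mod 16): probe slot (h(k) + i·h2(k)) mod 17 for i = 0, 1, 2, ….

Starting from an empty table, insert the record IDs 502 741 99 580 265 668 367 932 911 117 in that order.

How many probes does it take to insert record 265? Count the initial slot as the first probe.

502 hashes to 9; slot 9 is free → place at 9.
741 hashes to 10; slot 10 is free → place at 10.
99 hashes to 14; slot 14 is free → place at 14.
580 hashes to 2; slot 2 is free → place at 2.
265 hashes to 10, h2=10; 10 taken → place at 3.
668 hashes to 5; slot 5 is free → place at 5.
367 hashes to 10, h2=16; 10,9 taken → place at 8.
932 hashes to 14, h2=5; 14,2 taken → place at 7.
911 hashes to 10, h2=16; 10,9,8,7 taken → place at 6.
117 hashes to 15; slot 15 is free → place at 15.
Table: [_, _, 580, 265, _, 668, 911, 932, 367, 502, 741, _, _, _, 99, 117, _]

2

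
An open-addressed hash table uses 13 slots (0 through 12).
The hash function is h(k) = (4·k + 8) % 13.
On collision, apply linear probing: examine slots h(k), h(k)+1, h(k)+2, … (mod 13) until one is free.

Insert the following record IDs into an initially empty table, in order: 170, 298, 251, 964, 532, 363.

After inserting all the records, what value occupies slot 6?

363

Insert 170: h=12, slot 12 empty => index 12.
Insert 298: h=4, slot 4 empty => index 4.
Insert 251: h=11, slot 11 empty => index 11.
Insert 964: h=3, slot 3 empty => index 3.
Insert 532: h=4, slot 4 occupied => index 5.
Insert 363: h=4, slots 4,5 occupied => index 6.
Table: [_, _, _, 964, 298, 532, 363, _, _, _, _, 251, 170]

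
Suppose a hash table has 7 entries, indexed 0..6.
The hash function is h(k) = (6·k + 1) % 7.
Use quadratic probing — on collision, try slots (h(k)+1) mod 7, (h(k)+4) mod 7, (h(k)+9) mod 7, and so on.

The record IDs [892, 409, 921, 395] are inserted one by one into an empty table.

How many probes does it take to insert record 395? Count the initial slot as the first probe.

892: h=5 => slot 5
409: h=5, probe 5,6 => slot 6
921: h=4 => slot 4
395: h=5, probe 5,6,2 => slot 2
Table: [-, -, 395, -, 921, 892, 409]

3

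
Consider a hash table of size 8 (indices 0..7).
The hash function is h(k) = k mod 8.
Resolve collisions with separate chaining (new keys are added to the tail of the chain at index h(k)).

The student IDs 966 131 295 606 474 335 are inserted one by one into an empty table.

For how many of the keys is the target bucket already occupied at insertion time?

2

966 -> bucket 6
131 -> bucket 3
295 -> bucket 7
606 -> bucket 6 (collision)
474 -> bucket 2
335 -> bucket 7 (collision)
Final buckets:
0: -
1: -
2: 474
3: 131
4: -
5: -
6: 966 -> 606
7: 295 -> 335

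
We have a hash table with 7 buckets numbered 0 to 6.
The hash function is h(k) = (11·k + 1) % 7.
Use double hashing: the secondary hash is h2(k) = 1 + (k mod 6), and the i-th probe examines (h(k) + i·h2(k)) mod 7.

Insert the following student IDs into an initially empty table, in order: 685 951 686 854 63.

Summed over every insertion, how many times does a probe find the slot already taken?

7

685: h=4 -> slot 4
951: h=4, h2=4, probe 4,1 -> slot 1
686: h=1, h2=3, probe 1,4,0 -> slot 0
854: h=1, h2=3, probe 1,4,0,3 -> slot 3
63: h=1, h2=4, probe 1,5 -> slot 5
Table: [686, 951, —, 854, 685, 63, —]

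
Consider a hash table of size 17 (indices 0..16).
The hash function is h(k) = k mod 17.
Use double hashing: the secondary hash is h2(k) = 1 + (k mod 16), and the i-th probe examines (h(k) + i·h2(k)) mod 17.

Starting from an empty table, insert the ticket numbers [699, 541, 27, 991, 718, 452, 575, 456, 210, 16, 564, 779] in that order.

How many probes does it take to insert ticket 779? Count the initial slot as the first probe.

5

699 hashes to 2; slot 2 is free → place at 2.
541 hashes to 14; slot 14 is free → place at 14.
27 hashes to 10; slot 10 is free → place at 10.
991 hashes to 5; slot 5 is free → place at 5.
718 hashes to 4; slot 4 is free → place at 4.
452 hashes to 10, h2=5; 10 taken → place at 15.
575 hashes to 14, h2=16; 14 taken → place at 13.
456 hashes to 14, h2=9; 14 taken → place at 6.
210 hashes to 6, h2=3; 6 taken → place at 9.
16 hashes to 16; slot 16 is free → place at 16.
564 hashes to 3; slot 3 is free → place at 3.
779 hashes to 14, h2=12; 14,9,4,16 taken → place at 11.
Table: [-, -, 699, 564, 718, 991, 456, -, -, 210, 27, 779, -, 575, 541, 452, 16]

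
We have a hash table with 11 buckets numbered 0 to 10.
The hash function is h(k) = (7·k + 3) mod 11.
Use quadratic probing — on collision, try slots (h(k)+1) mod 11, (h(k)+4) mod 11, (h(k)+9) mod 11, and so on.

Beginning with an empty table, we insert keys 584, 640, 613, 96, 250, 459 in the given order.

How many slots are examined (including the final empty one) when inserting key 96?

584: h=10 -> slot 10
640: h=6 -> slot 6
613: h=4 -> slot 4
96: h=4, probe 4,5 -> slot 5
250: h=4, probe 4,5,8 -> slot 8
459: h=4, probe 4,5,8,2 -> slot 2
Table: [-, -, 459, -, 613, 96, 640, -, 250, -, 584]

2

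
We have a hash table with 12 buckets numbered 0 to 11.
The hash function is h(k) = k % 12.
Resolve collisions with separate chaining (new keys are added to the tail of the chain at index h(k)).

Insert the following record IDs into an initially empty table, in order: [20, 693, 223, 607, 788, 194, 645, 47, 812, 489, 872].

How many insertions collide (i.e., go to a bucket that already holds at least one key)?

6

20 → bucket 8
693 → bucket 9
223 → bucket 7
607 → bucket 7 (collision)
788 → bucket 8 (collision)
194 → bucket 2
645 → bucket 9 (collision)
47 → bucket 11
812 → bucket 8 (collision)
489 → bucket 9 (collision)
872 → bucket 8 (collision)
Final buckets:
0: -
1: -
2: 194
3: -
4: -
5: -
6: -
7: 223 -> 607
8: 20 -> 788 -> 812 -> 872
9: 693 -> 645 -> 489
10: -
11: 47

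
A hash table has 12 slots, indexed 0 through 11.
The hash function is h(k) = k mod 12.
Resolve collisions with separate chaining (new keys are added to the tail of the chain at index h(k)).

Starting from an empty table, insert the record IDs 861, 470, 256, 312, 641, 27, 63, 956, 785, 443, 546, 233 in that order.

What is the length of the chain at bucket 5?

Insert 861: h=9, bucket 9 empty -> new chain.
Insert 470: h=2, bucket 2 empty -> new chain.
Insert 256: h=4, bucket 4 empty -> new chain.
Insert 312: h=0, bucket 0 empty -> new chain.
Insert 641: h=5, bucket 5 empty -> new chain.
Insert 27: h=3, bucket 3 empty -> new chain.
Insert 63: h=3, bucket 3 nonempty -> append to chain.
Insert 956: h=8, bucket 8 empty -> new chain.
Insert 785: h=5, bucket 5 nonempty -> append to chain.
Insert 443: h=11, bucket 11 empty -> new chain.
Insert 546: h=6, bucket 6 empty -> new chain.
Insert 233: h=5, bucket 5 nonempty -> append to chain.
Final buckets:
0: 312
1: .
2: 470
3: 27 -> 63
4: 256
5: 641 -> 785 -> 233
6: 546
7: .
8: 956
9: 861
10: .
11: 443

3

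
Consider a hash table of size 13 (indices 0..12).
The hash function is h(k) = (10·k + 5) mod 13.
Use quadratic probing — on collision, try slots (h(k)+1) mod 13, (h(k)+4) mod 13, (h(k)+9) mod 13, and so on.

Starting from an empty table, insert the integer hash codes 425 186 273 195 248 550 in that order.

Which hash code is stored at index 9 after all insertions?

195

425 hashes to 4; slot 4 is free -> place at 4.
186 hashes to 6; slot 6 is free -> place at 6.
273 hashes to 5; slot 5 is free -> place at 5.
195 hashes to 5; 5,6 taken -> place at 9.
248 hashes to 2; slot 2 is free -> place at 2.
550 hashes to 6; 6 taken -> place at 7.
Table: [., ., 248, ., 425, 273, 186, 550, ., 195, ., ., .]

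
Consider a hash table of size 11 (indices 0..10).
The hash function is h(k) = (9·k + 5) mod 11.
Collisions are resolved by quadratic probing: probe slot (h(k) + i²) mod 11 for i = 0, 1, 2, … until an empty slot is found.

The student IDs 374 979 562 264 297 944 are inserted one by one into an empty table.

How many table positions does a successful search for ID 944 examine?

374 hashes to 5; slot 5 is free → place at 5.
979 hashes to 5; 5 taken → place at 6.
562 hashes to 3; slot 3 is free → place at 3.
264 hashes to 5; 5,6 taken → place at 9.
297 hashes to 5; 5,6,9,3 taken → place at 10.
944 hashes to 9; 9,10 taken → place at 2.
Table: [—, —, 944, 562, —, 374, 979, —, —, 264, 297]
Lookup 944: h=9, probe 9,10,2 → found at 2.

3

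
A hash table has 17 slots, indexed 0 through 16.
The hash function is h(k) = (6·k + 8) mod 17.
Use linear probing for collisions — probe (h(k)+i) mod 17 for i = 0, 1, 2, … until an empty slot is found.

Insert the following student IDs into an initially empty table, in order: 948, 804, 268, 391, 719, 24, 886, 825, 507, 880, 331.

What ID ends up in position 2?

948 hashes to 1; slot 1 is free => place at 1.
804 hashes to 4; slot 4 is free => place at 4.
268 hashes to 1; 1 taken => place at 2.
391 hashes to 8; slot 8 is free => place at 8.
719 hashes to 4; 4 taken => place at 5.
24 hashes to 16; slot 16 is free => place at 16.
886 hashes to 3; slot 3 is free => place at 3.
825 hashes to 11; slot 11 is free => place at 11.
507 hashes to 7; slot 7 is free => place at 7.
880 hashes to 1; 1,2,3,4,5 taken => place at 6.
331 hashes to 5; 5,6,7,8 taken => place at 9.
Table: [_, 948, 268, 886, 804, 719, 880, 507, 391, 331, _, 825, _, _, _, _, 24]

268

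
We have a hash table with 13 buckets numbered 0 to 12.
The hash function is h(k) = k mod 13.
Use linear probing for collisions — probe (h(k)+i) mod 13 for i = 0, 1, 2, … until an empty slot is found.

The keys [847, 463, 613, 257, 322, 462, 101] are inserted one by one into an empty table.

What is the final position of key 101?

847: h=2 → slot 2
463: h=8 → slot 8
613: h=2, probe 2,3 → slot 3
257: h=10 → slot 10
322: h=10, probe 10,11 → slot 11
462: h=7 → slot 7
101: h=10, probe 10,11,12 → slot 12
Table: [_, _, 847, 613, _, _, _, 462, 463, _, 257, 322, 101]

12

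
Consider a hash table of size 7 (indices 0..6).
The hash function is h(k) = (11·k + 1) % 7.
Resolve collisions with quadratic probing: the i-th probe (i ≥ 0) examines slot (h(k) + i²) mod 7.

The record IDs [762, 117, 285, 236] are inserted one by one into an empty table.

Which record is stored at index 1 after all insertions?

285

Insert 762: h=4, slot 4 empty → index 4.
Insert 117: h=0, slot 0 empty → index 0.
Insert 285: h=0, slot 0 occupied → index 1.
Insert 236: h=0, slots 0,1,4 occupied → index 2.
Table: [117, 285, 236, ., 762, ., .]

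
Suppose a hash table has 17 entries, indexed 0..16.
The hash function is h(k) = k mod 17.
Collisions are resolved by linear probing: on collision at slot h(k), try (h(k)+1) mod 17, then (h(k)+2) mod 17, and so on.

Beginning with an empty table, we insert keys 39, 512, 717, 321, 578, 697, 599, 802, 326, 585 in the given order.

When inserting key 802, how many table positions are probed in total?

4

Insert 39: h=5, slot 5 empty → index 5.
Insert 512: h=2, slot 2 empty → index 2.
Insert 717: h=3, slot 3 empty → index 3.
Insert 321: h=15, slot 15 empty → index 15.
Insert 578: h=0, slot 0 empty → index 0.
Insert 697: h=0, slot 0 occupied → index 1.
Insert 599: h=4, slot 4 empty → index 4.
Insert 802: h=3, slots 3,4,5 occupied → index 6.
Insert 326: h=3, slots 3,4,5,6 occupied → index 7.
Insert 585: h=7, slot 7 occupied → index 8.
Table: [578, 697, 512, 717, 599, 39, 802, 326, 585, ., ., ., ., ., ., 321, .]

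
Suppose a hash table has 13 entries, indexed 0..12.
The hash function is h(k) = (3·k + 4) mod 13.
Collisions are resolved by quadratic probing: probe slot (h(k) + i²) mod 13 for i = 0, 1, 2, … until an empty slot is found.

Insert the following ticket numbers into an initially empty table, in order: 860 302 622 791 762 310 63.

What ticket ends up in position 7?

860: h=10 -> slot 10
302: h=0 -> slot 0
622: h=11 -> slot 11
791: h=11, probe 11,12 -> slot 12
762: h=2 -> slot 2
310: h=11, probe 11,12,2,7 -> slot 7
63: h=11, probe 11,12,2,7,1 -> slot 1
Table: [302, 63, 762, _, _, _, _, 310, _, _, 860, 622, 791]

310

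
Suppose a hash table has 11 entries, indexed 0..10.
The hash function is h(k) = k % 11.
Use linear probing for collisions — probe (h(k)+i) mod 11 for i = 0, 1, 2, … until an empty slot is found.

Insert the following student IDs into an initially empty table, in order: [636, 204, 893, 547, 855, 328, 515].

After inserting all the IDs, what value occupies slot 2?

636 hashes to 9; slot 9 is free -> place at 9.
204 hashes to 6; slot 6 is free -> place at 6.
893 hashes to 2; slot 2 is free -> place at 2.
547 hashes to 8; slot 8 is free -> place at 8.
855 hashes to 8; 8,9 taken -> place at 10.
328 hashes to 9; 9,10 taken -> place at 0.
515 hashes to 9; 9,10,0 taken -> place at 1.
Table: [328, 515, 893, _, _, _, 204, _, 547, 636, 855]

893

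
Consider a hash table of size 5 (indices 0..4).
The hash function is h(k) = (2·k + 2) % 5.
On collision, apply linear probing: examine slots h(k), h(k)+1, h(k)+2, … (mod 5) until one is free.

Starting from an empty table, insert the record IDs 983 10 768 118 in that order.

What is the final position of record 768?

983 hashes to 3; slot 3 is free → place at 3.
10 hashes to 2; slot 2 is free → place at 2.
768 hashes to 3; 3 taken → place at 4.
118 hashes to 3; 3,4 taken → place at 0.
Table: [118, _, 10, 983, 768]

4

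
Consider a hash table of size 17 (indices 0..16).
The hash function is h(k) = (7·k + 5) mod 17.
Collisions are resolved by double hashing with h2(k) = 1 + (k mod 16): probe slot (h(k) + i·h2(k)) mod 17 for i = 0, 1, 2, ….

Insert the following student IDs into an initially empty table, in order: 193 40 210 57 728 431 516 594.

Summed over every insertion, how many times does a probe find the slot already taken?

193: h=13 -> slot 13
40: h=13, h2=9, probe 13,5 -> slot 5
210: h=13, h2=3, probe 13,16 -> slot 16
57: h=13, h2=10, probe 13,6 -> slot 6
728: h=1 -> slot 1
431: h=13, h2=16, probe 13,12 -> slot 12
516: h=13, h2=5, probe 13,1,6,11 -> slot 11
594: h=15 -> slot 15
Table: [-, 728, -, -, -, 40, 57, -, -, -, -, 516, 431, 193, -, 594, 210]

7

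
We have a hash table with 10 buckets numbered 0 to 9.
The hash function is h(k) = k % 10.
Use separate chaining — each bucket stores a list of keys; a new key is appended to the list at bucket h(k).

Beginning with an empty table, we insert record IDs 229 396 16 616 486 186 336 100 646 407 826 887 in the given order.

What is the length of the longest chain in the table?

Insert 229: h=9, bucket 9 empty → new chain.
Insert 396: h=6, bucket 6 empty → new chain.
Insert 16: h=6, bucket 6 nonempty → append to chain.
Insert 616: h=6, bucket 6 nonempty → append to chain.
Insert 486: h=6, bucket 6 nonempty → append to chain.
Insert 186: h=6, bucket 6 nonempty → append to chain.
Insert 336: h=6, bucket 6 nonempty → append to chain.
Insert 100: h=0, bucket 0 empty → new chain.
Insert 646: h=6, bucket 6 nonempty → append to chain.
Insert 407: h=7, bucket 7 empty → new chain.
Insert 826: h=6, bucket 6 nonempty → append to chain.
Insert 887: h=7, bucket 7 nonempty → append to chain.
Final buckets:
0: 100
1: —
2: —
3: —
4: —
5: —
6: 396 -> 16 -> 616 -> 486 -> 186 -> 336 -> 646 -> 826
7: 407 -> 887
8: —
9: 229

8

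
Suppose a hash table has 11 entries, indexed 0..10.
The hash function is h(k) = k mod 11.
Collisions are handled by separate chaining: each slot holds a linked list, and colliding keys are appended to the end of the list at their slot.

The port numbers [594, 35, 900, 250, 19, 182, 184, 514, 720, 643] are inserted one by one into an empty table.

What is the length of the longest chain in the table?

Insert 594: h=0, bucket 0 empty -> new chain.
Insert 35: h=2, bucket 2 empty -> new chain.
Insert 900: h=9, bucket 9 empty -> new chain.
Insert 250: h=8, bucket 8 empty -> new chain.
Insert 19: h=8, bucket 8 nonempty -> append to chain.
Insert 182: h=6, bucket 6 empty -> new chain.
Insert 184: h=8, bucket 8 nonempty -> append to chain.
Insert 514: h=8, bucket 8 nonempty -> append to chain.
Insert 720: h=5, bucket 5 empty -> new chain.
Insert 643: h=5, bucket 5 nonempty -> append to chain.
Final buckets:
0: 594
1: -
2: 35
3: -
4: -
5: 720 -> 643
6: 182
7: -
8: 250 -> 19 -> 184 -> 514
9: 900
10: -

4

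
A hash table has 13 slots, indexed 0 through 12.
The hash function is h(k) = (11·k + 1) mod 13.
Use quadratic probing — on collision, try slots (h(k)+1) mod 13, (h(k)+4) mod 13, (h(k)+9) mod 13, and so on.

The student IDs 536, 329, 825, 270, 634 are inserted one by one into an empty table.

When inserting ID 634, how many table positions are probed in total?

536 hashes to 8; slot 8 is free -> place at 8.
329 hashes to 6; slot 6 is free -> place at 6.
825 hashes to 2; slot 2 is free -> place at 2.
270 hashes to 7; slot 7 is free -> place at 7.
634 hashes to 7; 7,8 taken -> place at 11.
Table: [-, -, 825, -, -, -, 329, 270, 536, -, -, 634, -]

3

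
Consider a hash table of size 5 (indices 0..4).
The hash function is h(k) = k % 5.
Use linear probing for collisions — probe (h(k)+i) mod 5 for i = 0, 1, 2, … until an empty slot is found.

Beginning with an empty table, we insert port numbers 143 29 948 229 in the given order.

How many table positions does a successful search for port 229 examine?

3

Insert 143: h=3, slot 3 empty → index 3.
Insert 29: h=4, slot 4 empty → index 4.
Insert 948: h=3, slots 3,4 occupied → index 0.
Insert 229: h=4, slots 4,0 occupied → index 1.
Table: [948, 229, ., 143, 29]
Lookup 229: h=4, probe 4,0,1 → found at 1.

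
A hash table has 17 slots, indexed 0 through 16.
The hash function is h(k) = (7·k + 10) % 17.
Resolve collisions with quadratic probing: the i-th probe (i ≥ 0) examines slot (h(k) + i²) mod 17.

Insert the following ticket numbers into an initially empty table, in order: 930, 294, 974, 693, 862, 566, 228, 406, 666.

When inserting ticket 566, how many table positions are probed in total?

930 hashes to 9; slot 9 is free => place at 9.
294 hashes to 11; slot 11 is free => place at 11.
974 hashes to 11; 11 taken => place at 12.
693 hashes to 16; slot 16 is free => place at 16.
862 hashes to 9; 9 taken => place at 10.
566 hashes to 11; 11,12 taken => place at 15.
228 hashes to 8; slot 8 is free => place at 8.
406 hashes to 13; slot 13 is free => place at 13.
666 hashes to 14; slot 14 is free => place at 14.
Table: [-, -, -, -, -, -, -, -, 228, 930, 862, 294, 974, 406, 666, 566, 693]

3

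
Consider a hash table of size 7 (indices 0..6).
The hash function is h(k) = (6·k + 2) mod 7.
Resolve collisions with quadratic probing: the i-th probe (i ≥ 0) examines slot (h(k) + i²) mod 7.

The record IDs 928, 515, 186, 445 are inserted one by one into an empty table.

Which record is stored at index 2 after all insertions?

Insert 928: h=5, slot 5 empty => index 5.
Insert 515: h=5, slot 5 occupied => index 6.
Insert 186: h=5, slots 5,6 occupied => index 2.
Insert 445: h=5, slots 5,6,2 occupied => index 0.
Table: [445, _, 186, _, _, 928, 515]

186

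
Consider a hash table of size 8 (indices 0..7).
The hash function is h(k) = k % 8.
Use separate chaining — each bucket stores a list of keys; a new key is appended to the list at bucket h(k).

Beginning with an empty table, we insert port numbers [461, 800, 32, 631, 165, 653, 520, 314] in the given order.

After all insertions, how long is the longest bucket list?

Insert 461: h=5, bucket 5 empty -> new chain.
Insert 800: h=0, bucket 0 empty -> new chain.
Insert 32: h=0, bucket 0 nonempty -> append to chain.
Insert 631: h=7, bucket 7 empty -> new chain.
Insert 165: h=5, bucket 5 nonempty -> append to chain.
Insert 653: h=5, bucket 5 nonempty -> append to chain.
Insert 520: h=0, bucket 0 nonempty -> append to chain.
Insert 314: h=2, bucket 2 empty -> new chain.
Final buckets:
0: 800 -> 32 -> 520
1: ∅
2: 314
3: ∅
4: ∅
5: 461 -> 165 -> 653
6: ∅
7: 631

3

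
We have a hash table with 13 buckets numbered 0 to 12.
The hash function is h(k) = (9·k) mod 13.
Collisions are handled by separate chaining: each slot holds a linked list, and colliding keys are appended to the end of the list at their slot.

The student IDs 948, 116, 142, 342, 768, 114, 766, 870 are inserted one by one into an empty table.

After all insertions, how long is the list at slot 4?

948 -> bucket 4
116 -> bucket 4 (collision)
142 -> bucket 4 (collision)
342 -> bucket 10
768 -> bucket 9
114 -> bucket 12
766 -> bucket 4 (collision)
870 -> bucket 4 (collision)
Final buckets:
0: —
1: —
2: —
3: —
4: 948 -> 116 -> 142 -> 766 -> 870
5: —
6: —
7: —
8: —
9: 768
10: 342
11: —
12: 114

5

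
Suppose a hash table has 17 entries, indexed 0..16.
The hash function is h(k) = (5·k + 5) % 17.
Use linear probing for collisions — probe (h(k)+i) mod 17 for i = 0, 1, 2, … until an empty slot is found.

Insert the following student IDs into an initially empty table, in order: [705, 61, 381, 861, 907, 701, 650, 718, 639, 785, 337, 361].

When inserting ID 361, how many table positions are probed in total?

6

705 hashes to 11; slot 11 is free -> place at 11.
61 hashes to 4; slot 4 is free -> place at 4.
381 hashes to 6; slot 6 is free -> place at 6.
861 hashes to 9; slot 9 is free -> place at 9.
907 hashes to 1; slot 1 is free -> place at 1.
701 hashes to 8; slot 8 is free -> place at 8.
650 hashes to 8; 8,9 taken -> place at 10.
718 hashes to 8; 8,9,10,11 taken -> place at 12.
639 hashes to 4; 4 taken -> place at 5.
785 hashes to 3; slot 3 is free -> place at 3.
337 hashes to 7; slot 7 is free -> place at 7.
361 hashes to 8; 8,9,10,11,12 taken -> place at 13.
Table: [∅, 907, ∅, 785, 61, 639, 381, 337, 701, 861, 650, 705, 718, 361, ∅, ∅, ∅]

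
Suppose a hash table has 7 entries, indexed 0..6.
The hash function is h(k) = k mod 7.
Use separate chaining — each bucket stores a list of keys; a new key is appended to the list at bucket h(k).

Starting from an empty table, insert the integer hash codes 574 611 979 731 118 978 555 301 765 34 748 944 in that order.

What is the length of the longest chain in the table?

Insert 574: h=0, bucket 0 empty → new chain.
Insert 611: h=2, bucket 2 empty → new chain.
Insert 979: h=6, bucket 6 empty → new chain.
Insert 731: h=3, bucket 3 empty → new chain.
Insert 118: h=6, bucket 6 nonempty → append to chain.
Insert 978: h=5, bucket 5 empty → new chain.
Insert 555: h=2, bucket 2 nonempty → append to chain.
Insert 301: h=0, bucket 0 nonempty → append to chain.
Insert 765: h=2, bucket 2 nonempty → append to chain.
Insert 34: h=6, bucket 6 nonempty → append to chain.
Insert 748: h=6, bucket 6 nonempty → append to chain.
Insert 944: h=6, bucket 6 nonempty → append to chain.
Final buckets:
0: 574 -> 301
1: -
2: 611 -> 555 -> 765
3: 731
4: -
5: 978
6: 979 -> 118 -> 34 -> 748 -> 944

5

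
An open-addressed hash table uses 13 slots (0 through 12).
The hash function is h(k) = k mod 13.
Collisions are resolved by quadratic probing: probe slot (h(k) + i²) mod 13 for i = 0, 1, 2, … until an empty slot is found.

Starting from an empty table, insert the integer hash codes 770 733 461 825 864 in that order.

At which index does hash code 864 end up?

10

770 hashes to 3; slot 3 is free => place at 3.
733 hashes to 5; slot 5 is free => place at 5.
461 hashes to 6; slot 6 is free => place at 6.
825 hashes to 6; 6 taken => place at 7.
864 hashes to 6; 6,7 taken => place at 10.
Table: [., ., ., 770, ., 733, 461, 825, ., ., 864, ., .]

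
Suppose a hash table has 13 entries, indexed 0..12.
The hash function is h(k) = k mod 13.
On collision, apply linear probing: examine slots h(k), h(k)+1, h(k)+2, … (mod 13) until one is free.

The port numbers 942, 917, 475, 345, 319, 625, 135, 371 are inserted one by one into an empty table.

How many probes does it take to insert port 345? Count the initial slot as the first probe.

3

Insert 942: h=6, slot 6 empty → index 6.
Insert 917: h=7, slot 7 empty → index 7.
Insert 475: h=7, slot 7 occupied → index 8.
Insert 345: h=7, slots 7,8 occupied → index 9.
Insert 319: h=7, slots 7,8,9 occupied → index 10.
Insert 625: h=1, slot 1 empty → index 1.
Insert 135: h=5, slot 5 empty → index 5.
Insert 371: h=7, slots 7,8,9,10 occupied → index 11.
Table: [—, 625, —, —, —, 135, 942, 917, 475, 345, 319, 371, —]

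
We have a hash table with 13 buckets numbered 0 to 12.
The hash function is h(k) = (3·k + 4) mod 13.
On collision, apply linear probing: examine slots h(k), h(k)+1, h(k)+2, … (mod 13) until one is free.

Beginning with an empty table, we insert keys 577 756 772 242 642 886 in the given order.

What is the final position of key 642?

8

577 hashes to 6; slot 6 is free -> place at 6.
756 hashes to 10; slot 10 is free -> place at 10.
772 hashes to 6; 6 taken -> place at 7.
242 hashes to 2; slot 2 is free -> place at 2.
642 hashes to 6; 6,7 taken -> place at 8.
886 hashes to 10; 10 taken -> place at 11.
Table: [∅, ∅, 242, ∅, ∅, ∅, 577, 772, 642, ∅, 756, 886, ∅]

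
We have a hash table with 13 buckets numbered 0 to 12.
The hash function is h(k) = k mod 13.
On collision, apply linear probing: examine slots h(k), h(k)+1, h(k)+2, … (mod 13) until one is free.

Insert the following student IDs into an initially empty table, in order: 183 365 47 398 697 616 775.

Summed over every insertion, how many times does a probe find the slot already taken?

Insert 183: h=1, slot 1 empty => index 1.
Insert 365: h=1, slot 1 occupied => index 2.
Insert 47: h=8, slot 8 empty => index 8.
Insert 398: h=8, slot 8 occupied => index 9.
Insert 697: h=8, slots 8,9 occupied => index 10.
Insert 616: h=5, slot 5 empty => index 5.
Insert 775: h=8, slots 8,9,10 occupied => index 11.
Table: [., 183, 365, ., ., 616, ., ., 47, 398, 697, 775, .]

7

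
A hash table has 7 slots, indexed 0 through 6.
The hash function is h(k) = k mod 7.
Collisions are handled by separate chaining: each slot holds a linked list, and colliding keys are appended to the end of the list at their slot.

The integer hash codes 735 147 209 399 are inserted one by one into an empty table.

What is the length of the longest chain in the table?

3

Insert 735: h=0, bucket 0 empty → new chain.
Insert 147: h=0, bucket 0 nonempty → append to chain.
Insert 209: h=6, bucket 6 empty → new chain.
Insert 399: h=0, bucket 0 nonempty → append to chain.
Final buckets:
0: 735 -> 147 -> 399
1: —
2: —
3: —
4: —
5: —
6: 209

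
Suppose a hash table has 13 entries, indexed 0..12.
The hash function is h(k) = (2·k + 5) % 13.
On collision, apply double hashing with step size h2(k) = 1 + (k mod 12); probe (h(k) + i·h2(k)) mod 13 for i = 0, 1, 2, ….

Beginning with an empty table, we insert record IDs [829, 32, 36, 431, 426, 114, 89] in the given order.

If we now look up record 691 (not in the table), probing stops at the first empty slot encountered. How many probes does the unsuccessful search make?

829 hashes to 12; slot 12 is free => place at 12.
32 hashes to 4; slot 4 is free => place at 4.
36 hashes to 12, h2=1; 12 taken => place at 0.
431 hashes to 9; slot 9 is free => place at 9.
426 hashes to 12, h2=7; 12 taken => place at 6.
114 hashes to 12, h2=7; 12,6,0 taken => place at 7.
89 hashes to 1; slot 1 is free => place at 1.
Table: [36, 89, ∅, ∅, 32, ∅, 426, 114, ∅, 431, ∅, ∅, 829]
Lookup 691: h=9, h2=8, probe 9,4,12,7,2 → slot 2 empty, not found.

5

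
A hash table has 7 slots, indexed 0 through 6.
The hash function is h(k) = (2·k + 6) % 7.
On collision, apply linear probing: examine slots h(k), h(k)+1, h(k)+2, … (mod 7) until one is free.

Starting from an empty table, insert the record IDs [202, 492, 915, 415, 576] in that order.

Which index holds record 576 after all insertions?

202: h=4 → slot 4
492: h=3 → slot 3
915: h=2 → slot 2
415: h=3, probe 3,4,5 → slot 5
576: h=3, probe 3,4,5,6 → slot 6
Table: [—, —, 915, 492, 202, 415, 576]

6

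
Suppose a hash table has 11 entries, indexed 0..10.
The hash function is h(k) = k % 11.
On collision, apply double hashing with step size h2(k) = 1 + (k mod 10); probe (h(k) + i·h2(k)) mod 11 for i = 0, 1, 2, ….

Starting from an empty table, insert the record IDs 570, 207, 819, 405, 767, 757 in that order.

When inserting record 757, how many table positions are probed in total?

570: h=9 → slot 9
207: h=9, h2=8, probe 9,6 → slot 6
819: h=5 → slot 5
405: h=9, h2=6, probe 9,4 → slot 4
767: h=8 → slot 8
757: h=9, h2=8, probe 9,6,3 → slot 3
Table: [., ., ., 757, 405, 819, 207, ., 767, 570, .]

3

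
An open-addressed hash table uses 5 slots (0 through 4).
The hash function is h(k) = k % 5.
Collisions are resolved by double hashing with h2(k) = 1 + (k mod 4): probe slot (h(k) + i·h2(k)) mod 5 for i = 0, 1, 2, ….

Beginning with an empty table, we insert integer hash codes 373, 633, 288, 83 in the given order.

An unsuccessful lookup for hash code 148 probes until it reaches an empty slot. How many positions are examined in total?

Insert 373: h=3, slot 3 empty -> index 3.
Insert 633: h=3, h2=2, slot 3 occupied -> index 0.
Insert 288: h=3, h2=1, slot 3 occupied -> index 4.
Insert 83: h=3, h2=4, slot 3 occupied -> index 2.
Table: [633, ., 83, 373, 288]
Lookup 148: h=3, h2=1, probe 3,4,0,1 → slot 1 empty, not found.

4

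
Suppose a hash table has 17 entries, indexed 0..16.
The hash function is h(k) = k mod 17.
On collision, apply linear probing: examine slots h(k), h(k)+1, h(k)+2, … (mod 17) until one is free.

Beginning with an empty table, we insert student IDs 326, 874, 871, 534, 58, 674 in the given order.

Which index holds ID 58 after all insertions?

9

Insert 326: h=3, slot 3 empty => index 3.
Insert 874: h=7, slot 7 empty => index 7.
Insert 871: h=4, slot 4 empty => index 4.
Insert 534: h=7, slot 7 occupied => index 8.
Insert 58: h=7, slots 7,8 occupied => index 9.
Insert 674: h=11, slot 11 empty => index 11.
Table: [—, —, —, 326, 871, —, —, 874, 534, 58, —, 674, —, —, —, —, —]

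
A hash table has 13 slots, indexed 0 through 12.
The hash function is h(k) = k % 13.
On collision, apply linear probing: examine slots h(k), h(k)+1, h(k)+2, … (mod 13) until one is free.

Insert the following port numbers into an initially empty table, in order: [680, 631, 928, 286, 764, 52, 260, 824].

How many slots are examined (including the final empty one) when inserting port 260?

680: h=4 => slot 4
631: h=7 => slot 7
928: h=5 => slot 5
286: h=0 => slot 0
764: h=10 => slot 10
52: h=0, probe 0,1 => slot 1
260: h=0, probe 0,1,2 => slot 2
824: h=5, probe 5,6 => slot 6
Table: [286, 52, 260, ∅, 680, 928, 824, 631, ∅, ∅, 764, ∅, ∅]

3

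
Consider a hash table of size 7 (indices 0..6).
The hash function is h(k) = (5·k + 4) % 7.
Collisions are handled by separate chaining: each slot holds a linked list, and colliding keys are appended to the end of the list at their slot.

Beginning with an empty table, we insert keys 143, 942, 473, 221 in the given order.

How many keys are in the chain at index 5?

Insert 143: h=5, bucket 5 empty -> new chain.
Insert 942: h=3, bucket 3 empty -> new chain.
Insert 473: h=3, bucket 3 nonempty -> append to chain.
Insert 221: h=3, bucket 3 nonempty -> append to chain.
Final buckets:
0: -
1: -
2: -
3: 942 -> 473 -> 221
4: -
5: 143
6: -

1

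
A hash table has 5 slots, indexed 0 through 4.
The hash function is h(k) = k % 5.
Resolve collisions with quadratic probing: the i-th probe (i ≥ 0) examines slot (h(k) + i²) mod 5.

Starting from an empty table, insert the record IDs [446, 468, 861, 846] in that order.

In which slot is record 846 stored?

0

446 hashes to 1; slot 1 is free -> place at 1.
468 hashes to 3; slot 3 is free -> place at 3.
861 hashes to 1; 1 taken -> place at 2.
846 hashes to 1; 1,2 taken -> place at 0.
Table: [846, 446, 861, 468, ∅]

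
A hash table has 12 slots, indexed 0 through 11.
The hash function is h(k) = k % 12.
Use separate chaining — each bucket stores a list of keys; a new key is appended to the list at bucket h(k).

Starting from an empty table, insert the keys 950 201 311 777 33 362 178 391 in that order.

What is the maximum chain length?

Insert 950: h=2, bucket 2 empty -> new chain.
Insert 201: h=9, bucket 9 empty -> new chain.
Insert 311: h=11, bucket 11 empty -> new chain.
Insert 777: h=9, bucket 9 nonempty -> append to chain.
Insert 33: h=9, bucket 9 nonempty -> append to chain.
Insert 362: h=2, bucket 2 nonempty -> append to chain.
Insert 178: h=10, bucket 10 empty -> new chain.
Insert 391: h=7, bucket 7 empty -> new chain.
Final buckets:
0: —
1: —
2: 950 -> 362
3: —
4: —
5: —
6: —
7: 391
8: —
9: 201 -> 777 -> 33
10: 178
11: 311

3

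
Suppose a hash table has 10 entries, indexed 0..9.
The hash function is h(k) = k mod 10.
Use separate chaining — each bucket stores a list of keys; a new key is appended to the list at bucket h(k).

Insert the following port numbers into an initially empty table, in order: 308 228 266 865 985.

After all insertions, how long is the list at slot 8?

308 -> bucket 8
228 -> bucket 8 (collision)
266 -> bucket 6
865 -> bucket 5
985 -> bucket 5 (collision)
Final buckets:
0: -
1: -
2: -
3: -
4: -
5: 865 -> 985
6: 266
7: -
8: 308 -> 228
9: -

2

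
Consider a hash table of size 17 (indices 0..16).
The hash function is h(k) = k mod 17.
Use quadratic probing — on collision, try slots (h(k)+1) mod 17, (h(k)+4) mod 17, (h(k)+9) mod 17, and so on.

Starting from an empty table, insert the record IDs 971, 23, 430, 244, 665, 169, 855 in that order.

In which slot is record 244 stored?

7

971 hashes to 2; slot 2 is free → place at 2.
23 hashes to 6; slot 6 is free → place at 6.
430 hashes to 5; slot 5 is free → place at 5.
244 hashes to 6; 6 taken → place at 7.
665 hashes to 2; 2 taken → place at 3.
169 hashes to 16; slot 16 is free → place at 16.
855 hashes to 5; 5,6 taken → place at 9.
Table: [∅, ∅, 971, 665, ∅, 430, 23, 244, ∅, 855, ∅, ∅, ∅, ∅, ∅, ∅, 169]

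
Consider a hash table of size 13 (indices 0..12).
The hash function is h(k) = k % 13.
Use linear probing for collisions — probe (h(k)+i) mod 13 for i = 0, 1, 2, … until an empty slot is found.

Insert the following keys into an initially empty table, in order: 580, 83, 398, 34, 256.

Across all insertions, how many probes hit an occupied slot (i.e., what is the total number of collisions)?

5

Insert 580: h=8, slot 8 empty → index 8.
Insert 83: h=5, slot 5 empty → index 5.
Insert 398: h=8, slot 8 occupied → index 9.
Insert 34: h=8, slots 8,9 occupied → index 10.
Insert 256: h=9, slots 9,10 occupied → index 11.
Table: [∅, ∅, ∅, ∅, ∅, 83, ∅, ∅, 580, 398, 34, 256, ∅]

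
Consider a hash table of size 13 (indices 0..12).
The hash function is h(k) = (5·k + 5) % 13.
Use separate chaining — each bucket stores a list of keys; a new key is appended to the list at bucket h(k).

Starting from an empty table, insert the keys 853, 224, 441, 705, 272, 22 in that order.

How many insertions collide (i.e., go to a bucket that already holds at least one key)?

2

853 → bucket 6
224 → bucket 7
441 → bucket 0
705 → bucket 7 (collision)
272 → bucket 0 (collision)
22 → bucket 11
Final buckets:
0: 441 -> 272
1: _
2: _
3: _
4: _
5: _
6: 853
7: 224 -> 705
8: _
9: _
10: _
11: 22
12: _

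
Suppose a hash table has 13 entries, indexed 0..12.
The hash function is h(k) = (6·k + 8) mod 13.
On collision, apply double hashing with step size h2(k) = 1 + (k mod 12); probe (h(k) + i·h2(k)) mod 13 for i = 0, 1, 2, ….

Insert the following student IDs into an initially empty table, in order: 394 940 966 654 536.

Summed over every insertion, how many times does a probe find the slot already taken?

5

394 hashes to 6; slot 6 is free -> place at 6.
940 hashes to 6, h2=5; 6 taken -> place at 11.
966 hashes to 6, h2=7; 6 taken -> place at 0.
654 hashes to 6, h2=7; 6,0 taken -> place at 7.
536 hashes to 0, h2=9; 0 taken -> place at 9.
Table: [966, —, —, —, —, —, 394, 654, —, 536, —, 940, —]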